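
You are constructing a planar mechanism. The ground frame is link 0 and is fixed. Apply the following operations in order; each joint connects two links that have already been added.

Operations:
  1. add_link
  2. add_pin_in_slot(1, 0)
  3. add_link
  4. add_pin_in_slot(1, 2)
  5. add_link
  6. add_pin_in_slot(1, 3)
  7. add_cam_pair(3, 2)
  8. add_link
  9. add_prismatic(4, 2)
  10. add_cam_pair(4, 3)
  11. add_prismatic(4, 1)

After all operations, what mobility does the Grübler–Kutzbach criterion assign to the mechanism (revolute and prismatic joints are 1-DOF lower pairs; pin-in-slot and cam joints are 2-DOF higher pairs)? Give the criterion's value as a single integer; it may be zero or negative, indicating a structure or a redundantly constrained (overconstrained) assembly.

[1;0;0] (link 0 is ground)
L+ [2;0;0]
PS(1,0)∈J2 [2;0;1]
L+ [3;0;1]
PS(1,2)∈J2 [3;0;2]
L+ [4;0;2]
PS(1,3)∈J2 [4;0;3]
C(3,2)∈J2 [4;0;4]
L+ [5;0;4]
P(4,2)∈J1 [5;1;4]
C(4,3)∈J2 [5;1;5]
P(4,1)∈J1 [5;2;5]
mobility = 12 − 4 − 5 = 3

M = 3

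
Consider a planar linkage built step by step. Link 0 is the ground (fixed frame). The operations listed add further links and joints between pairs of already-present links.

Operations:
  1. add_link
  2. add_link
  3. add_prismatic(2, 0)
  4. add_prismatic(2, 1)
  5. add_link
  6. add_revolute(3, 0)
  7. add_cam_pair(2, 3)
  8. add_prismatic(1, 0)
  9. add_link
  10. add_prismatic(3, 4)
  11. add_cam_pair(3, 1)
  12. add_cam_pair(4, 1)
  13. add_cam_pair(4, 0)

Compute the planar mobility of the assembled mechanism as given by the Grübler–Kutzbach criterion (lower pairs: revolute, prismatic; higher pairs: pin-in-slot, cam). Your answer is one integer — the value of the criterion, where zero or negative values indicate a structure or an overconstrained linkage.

M = -2

L=1 J1=0 J2=0
add link → L=2 J1=0 J2=0
add link → L=3 J1=0 J2=0
P@2,0 dof=1 J1 → L=3 J1=1 J2=0
P@2,1 dof=1 J1 → L=3 J1=2 J2=0
add link → L=4 J1=2 J2=0
R@3,0 dof=1 J1 → L=4 J1=3 J2=0
C@2,3 dof=2 J2 → L=4 J1=3 J2=1
P@1,0 dof=1 J1 → L=4 J1=4 J2=1
add link → L=5 J1=4 J2=1
P@3,4 dof=1 J1 → L=5 J1=5 J2=1
C@3,1 dof=2 J2 → L=5 J1=5 J2=2
C@4,1 dof=2 J2 → L=5 J1=5 J2=3
C@4,0 dof=2 J2 → L=5 J1=5 J2=4
M=3(L−1)−2J1−J2=3·4−2·5−4=-2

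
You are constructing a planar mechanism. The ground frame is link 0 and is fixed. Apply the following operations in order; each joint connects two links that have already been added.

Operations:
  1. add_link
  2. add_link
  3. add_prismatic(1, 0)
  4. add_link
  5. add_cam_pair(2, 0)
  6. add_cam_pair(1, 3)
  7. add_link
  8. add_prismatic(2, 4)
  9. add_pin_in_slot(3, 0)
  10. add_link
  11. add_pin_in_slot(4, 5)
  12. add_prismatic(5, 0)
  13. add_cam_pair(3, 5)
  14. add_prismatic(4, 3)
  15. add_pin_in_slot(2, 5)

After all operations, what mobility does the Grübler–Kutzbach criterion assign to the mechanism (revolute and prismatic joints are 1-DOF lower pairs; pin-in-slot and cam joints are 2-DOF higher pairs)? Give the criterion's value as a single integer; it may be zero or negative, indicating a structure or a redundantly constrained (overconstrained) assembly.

(L,J1,J2)=(1,0,0); link0 fixed
link1: (2,0,0)
link2: (3,0,0)
P 1-0 [J1]: (3,1,0)
link3: (4,1,0)
C 2-0 [J2]: (4,1,1)
C 1-3 [J2]: (4,1,2)
link4: (5,1,2)
P 2-4 [J1]: (5,2,2)
PS 3-0 [J2]: (5,2,3)
link5: (6,2,3)
PS 4-5 [J2]: (6,2,4)
P 5-0 [J1]: (6,3,4)
C 3-5 [J2]: (6,3,5)
P 4-3 [J1]: (6,4,5)
PS 2-5 [J2]: (6,4,6)
Grübler: 3·5 − 2·4 − 6 = 1

M = 1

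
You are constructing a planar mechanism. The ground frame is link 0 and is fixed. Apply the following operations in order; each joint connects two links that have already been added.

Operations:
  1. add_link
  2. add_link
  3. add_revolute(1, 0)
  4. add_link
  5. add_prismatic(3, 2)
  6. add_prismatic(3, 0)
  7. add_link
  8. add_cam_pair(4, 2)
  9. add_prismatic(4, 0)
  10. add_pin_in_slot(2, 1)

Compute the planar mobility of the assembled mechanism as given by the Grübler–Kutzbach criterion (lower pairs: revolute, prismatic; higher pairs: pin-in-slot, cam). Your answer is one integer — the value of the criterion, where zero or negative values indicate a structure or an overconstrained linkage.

M = 2

link 0 = ground. State L|J1|J2 = 1|0|0
+link1  2|0|0
+link2  3|0|0
R(1,0) f=1→J1  3|1|0
+link3  4|1|0
P(3,2) f=1→J1  4|2|0
P(3,0) f=1→J1  4|3|0
+link4  5|3|0
C(4,2) f=2→J2  5|3|1
P(4,0) f=1→J1  5|4|1
PS(2,1) f=2→J2  5|4|2
M = 3(5−1)−2·4−2 = 12−8−2 = 2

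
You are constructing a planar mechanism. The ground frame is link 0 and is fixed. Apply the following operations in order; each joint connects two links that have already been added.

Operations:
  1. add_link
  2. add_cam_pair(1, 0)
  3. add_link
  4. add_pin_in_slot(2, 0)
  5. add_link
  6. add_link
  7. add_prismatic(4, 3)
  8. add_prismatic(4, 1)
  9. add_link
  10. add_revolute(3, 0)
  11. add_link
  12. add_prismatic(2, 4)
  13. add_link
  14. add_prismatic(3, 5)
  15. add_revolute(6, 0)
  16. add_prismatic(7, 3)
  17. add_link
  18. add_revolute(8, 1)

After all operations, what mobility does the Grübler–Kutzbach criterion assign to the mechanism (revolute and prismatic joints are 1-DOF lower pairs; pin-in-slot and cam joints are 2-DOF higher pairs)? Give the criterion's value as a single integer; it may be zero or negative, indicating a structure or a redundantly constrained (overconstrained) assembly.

M = 6

ground; <1,0,0>
#1 <2,0,0>
C:1↔0 J2 <2,0,1>
#2 <3,0,1>
PS:2↔0 J2 <3,0,2>
#3 <4,0,2>
#4 <5,0,2>
P:4↔3 J1 <5,1,2>
P:4↔1 J1 <5,2,2>
#5 <6,2,2>
R:3↔0 J1 <6,3,2>
#6 <7,3,2>
P:2↔4 J1 <7,4,2>
#7 <8,4,2>
P:3↔5 J1 <8,5,2>
R:6↔0 J1 <8,6,2>
P:7↔3 J1 <8,7,2>
#8 <9,7,2>
R:8↔1 J1 <9,8,2>
3×8 − 2×8 − 1×2 = 6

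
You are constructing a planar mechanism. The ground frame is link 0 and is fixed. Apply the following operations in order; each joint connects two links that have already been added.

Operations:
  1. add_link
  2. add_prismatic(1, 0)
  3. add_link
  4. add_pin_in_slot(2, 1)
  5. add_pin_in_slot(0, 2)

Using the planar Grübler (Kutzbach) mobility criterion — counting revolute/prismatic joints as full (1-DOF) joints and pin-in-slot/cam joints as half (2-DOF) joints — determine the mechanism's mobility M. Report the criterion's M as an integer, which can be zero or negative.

L=1 J1=0 J2=0
add link → L=2 J1=0 J2=0
P@1,0 dof=1 J1 → L=2 J1=1 J2=0
add link → L=3 J1=1 J2=0
PS@2,1 dof=2 J2 → L=3 J1=1 J2=1
PS@0,2 dof=2 J2 → L=3 J1=1 J2=2
M=3(L−1)−2J1−J2=3·2−2·1−2=2

M = 2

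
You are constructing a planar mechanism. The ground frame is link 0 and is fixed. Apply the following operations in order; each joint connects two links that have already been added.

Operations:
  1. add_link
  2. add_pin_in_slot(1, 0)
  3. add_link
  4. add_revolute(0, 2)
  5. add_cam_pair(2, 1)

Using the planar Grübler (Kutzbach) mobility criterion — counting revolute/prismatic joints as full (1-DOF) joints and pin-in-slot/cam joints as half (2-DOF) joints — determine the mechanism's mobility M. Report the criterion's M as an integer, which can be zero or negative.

ground; <1,0,0>
#1 <2,0,0>
PS:1↔0 J2 <2,0,1>
#2 <3,0,1>
R:0↔2 J1 <3,1,1>
C:2↔1 J2 <3,1,2>
3×2 − 2×1 − 1×2 = 2

M = 2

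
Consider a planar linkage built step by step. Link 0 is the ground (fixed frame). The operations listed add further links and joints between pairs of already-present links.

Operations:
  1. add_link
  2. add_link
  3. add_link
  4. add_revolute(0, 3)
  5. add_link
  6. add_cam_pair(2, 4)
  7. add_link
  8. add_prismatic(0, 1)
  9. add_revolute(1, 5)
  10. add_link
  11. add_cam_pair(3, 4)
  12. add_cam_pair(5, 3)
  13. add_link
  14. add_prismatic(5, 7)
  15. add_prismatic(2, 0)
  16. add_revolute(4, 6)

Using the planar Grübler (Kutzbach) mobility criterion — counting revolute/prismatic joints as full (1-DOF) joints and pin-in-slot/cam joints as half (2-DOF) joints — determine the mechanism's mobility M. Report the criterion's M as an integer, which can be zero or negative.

L=1 J1=0 J2=0
add link → L=2 J1=0 J2=0
add link → L=3 J1=0 J2=0
add link → L=4 J1=0 J2=0
R@0,3 dof=1 J1 → L=4 J1=1 J2=0
add link → L=5 J1=1 J2=0
C@2,4 dof=2 J2 → L=5 J1=1 J2=1
add link → L=6 J1=1 J2=1
P@0,1 dof=1 J1 → L=6 J1=2 J2=1
R@1,5 dof=1 J1 → L=6 J1=3 J2=1
add link → L=7 J1=3 J2=1
C@3,4 dof=2 J2 → L=7 J1=3 J2=2
C@5,3 dof=2 J2 → L=7 J1=3 J2=3
add link → L=8 J1=3 J2=3
P@5,7 dof=1 J1 → L=8 J1=4 J2=3
P@2,0 dof=1 J1 → L=8 J1=5 J2=3
R@4,6 dof=1 J1 → L=8 J1=6 J2=3
M=3(L−1)−2J1−J2=3·7−2·6−3=6

M = 6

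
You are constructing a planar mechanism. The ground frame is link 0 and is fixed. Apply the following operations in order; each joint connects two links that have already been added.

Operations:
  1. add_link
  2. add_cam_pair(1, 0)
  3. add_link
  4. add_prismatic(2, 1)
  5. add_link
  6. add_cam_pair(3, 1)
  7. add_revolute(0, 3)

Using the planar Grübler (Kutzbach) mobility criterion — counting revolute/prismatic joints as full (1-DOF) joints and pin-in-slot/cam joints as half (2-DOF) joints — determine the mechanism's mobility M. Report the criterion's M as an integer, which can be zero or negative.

M = 3

(L,J1,J2)=(1,0,0); link0 fixed
link1: (2,0,0)
C 1-0 [J2]: (2,0,1)
link2: (3,0,1)
P 2-1 [J1]: (3,1,1)
link3: (4,1,1)
C 3-1 [J2]: (4,1,2)
R 0-3 [J1]: (4,2,2)
Grübler: 3·3 − 2·2 − 2 = 3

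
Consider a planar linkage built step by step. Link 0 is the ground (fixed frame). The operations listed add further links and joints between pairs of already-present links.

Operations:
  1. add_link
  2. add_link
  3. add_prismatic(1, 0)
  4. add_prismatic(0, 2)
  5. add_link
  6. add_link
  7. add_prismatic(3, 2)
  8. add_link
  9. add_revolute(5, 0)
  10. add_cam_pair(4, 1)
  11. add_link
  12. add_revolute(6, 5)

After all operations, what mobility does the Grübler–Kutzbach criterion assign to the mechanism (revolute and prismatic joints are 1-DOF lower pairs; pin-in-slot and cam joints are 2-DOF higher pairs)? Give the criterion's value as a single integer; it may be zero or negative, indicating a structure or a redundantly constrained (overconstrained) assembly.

[1;0;0] (link 0 is ground)
L+ [2;0;0]
L+ [3;0;0]
P(1,0)∈J1 [3;1;0]
P(0,2)∈J1 [3;2;0]
L+ [4;2;0]
L+ [5;2;0]
P(3,2)∈J1 [5;3;0]
L+ [6;3;0]
R(5,0)∈J1 [6;4;0]
C(4,1)∈J2 [6;4;1]
L+ [7;4;1]
R(6,5)∈J1 [7;5;1]
mobility = 18 − 10 − 1 = 7

M = 7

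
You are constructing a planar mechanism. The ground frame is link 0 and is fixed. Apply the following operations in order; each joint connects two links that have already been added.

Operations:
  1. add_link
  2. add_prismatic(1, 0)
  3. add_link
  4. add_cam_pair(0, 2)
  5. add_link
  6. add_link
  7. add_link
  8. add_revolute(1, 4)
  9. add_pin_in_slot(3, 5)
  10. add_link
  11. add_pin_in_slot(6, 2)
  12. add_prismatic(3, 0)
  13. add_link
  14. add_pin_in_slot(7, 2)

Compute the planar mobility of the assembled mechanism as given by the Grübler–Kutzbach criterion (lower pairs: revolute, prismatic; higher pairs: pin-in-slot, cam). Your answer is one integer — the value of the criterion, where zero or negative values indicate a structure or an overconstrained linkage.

(L,J1,J2)=(1,0,0); link0 fixed
link1: (2,0,0)
P 1-0 [J1]: (2,1,0)
link2: (3,1,0)
C 0-2 [J2]: (3,1,1)
link3: (4,1,1)
link4: (5,1,1)
link5: (6,1,1)
R 1-4 [J1]: (6,2,1)
PS 3-5 [J2]: (6,2,2)
link6: (7,2,2)
PS 6-2 [J2]: (7,2,3)
P 3-0 [J1]: (7,3,3)
link7: (8,3,3)
PS 7-2 [J2]: (8,3,4)
Grübler: 3·7 − 2·3 − 4 = 11

M = 11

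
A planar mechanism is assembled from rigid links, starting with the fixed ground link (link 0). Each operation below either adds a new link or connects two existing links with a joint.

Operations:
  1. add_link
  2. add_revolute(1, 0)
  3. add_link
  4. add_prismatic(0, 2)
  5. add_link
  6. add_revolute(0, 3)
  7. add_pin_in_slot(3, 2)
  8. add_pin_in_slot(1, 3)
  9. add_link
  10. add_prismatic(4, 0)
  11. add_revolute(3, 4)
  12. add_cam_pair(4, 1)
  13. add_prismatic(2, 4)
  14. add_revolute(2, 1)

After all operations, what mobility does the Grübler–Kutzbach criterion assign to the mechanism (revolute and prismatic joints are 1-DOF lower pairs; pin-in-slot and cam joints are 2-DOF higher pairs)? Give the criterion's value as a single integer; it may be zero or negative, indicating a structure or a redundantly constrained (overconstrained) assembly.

M = -5

link 0 = ground. State L|J1|J2 = 1|0|0
+link1  2|0|0
R(1,0) f=1→J1  2|1|0
+link2  3|1|0
P(0,2) f=1→J1  3|2|0
+link3  4|2|0
R(0,3) f=1→J1  4|3|0
PS(3,2) f=2→J2  4|3|1
PS(1,3) f=2→J2  4|3|2
+link4  5|3|2
P(4,0) f=1→J1  5|4|2
R(3,4) f=1→J1  5|5|2
C(4,1) f=2→J2  5|5|3
P(2,4) f=1→J1  5|6|3
R(2,1) f=1→J1  5|7|3
M = 3(5−1)−2·7−3 = 12−14−3 = -5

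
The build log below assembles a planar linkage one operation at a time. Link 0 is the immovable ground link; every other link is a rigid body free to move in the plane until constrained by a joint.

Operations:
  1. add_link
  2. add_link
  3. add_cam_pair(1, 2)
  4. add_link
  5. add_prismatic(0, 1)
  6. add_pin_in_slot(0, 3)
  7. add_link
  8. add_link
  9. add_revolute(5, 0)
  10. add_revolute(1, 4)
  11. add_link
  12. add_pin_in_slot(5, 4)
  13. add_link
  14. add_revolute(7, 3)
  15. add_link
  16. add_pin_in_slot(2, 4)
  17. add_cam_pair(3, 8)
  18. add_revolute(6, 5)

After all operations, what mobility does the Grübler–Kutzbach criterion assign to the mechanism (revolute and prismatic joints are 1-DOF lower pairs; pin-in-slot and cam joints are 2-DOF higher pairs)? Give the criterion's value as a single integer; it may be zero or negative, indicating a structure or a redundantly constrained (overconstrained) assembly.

M = 9

[1;0;0] (link 0 is ground)
L+ [2;0;0]
L+ [3;0;0]
C(1,2)∈J2 [3;0;1]
L+ [4;0;1]
P(0,1)∈J1 [4;1;1]
PS(0,3)∈J2 [4;1;2]
L+ [5;1;2]
L+ [6;1;2]
R(5,0)∈J1 [6;2;2]
R(1,4)∈J1 [6;3;2]
L+ [7;3;2]
PS(5,4)∈J2 [7;3;3]
L+ [8;3;3]
R(7,3)∈J1 [8;4;3]
L+ [9;4;3]
PS(2,4)∈J2 [9;4;4]
C(3,8)∈J2 [9;4;5]
R(6,5)∈J1 [9;5;5]
mobility = 24 − 10 − 5 = 9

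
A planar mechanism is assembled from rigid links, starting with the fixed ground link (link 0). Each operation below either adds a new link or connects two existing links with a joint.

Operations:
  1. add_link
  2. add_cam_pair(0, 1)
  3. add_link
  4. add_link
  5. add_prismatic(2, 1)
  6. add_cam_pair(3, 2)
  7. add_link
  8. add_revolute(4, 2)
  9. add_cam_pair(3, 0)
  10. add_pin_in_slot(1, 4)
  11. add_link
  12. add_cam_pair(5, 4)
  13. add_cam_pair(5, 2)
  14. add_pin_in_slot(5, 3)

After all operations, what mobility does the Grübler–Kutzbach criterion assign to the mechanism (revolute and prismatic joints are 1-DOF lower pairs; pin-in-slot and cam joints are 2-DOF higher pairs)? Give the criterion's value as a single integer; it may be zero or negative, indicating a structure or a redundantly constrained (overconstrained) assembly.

link 0 = ground. State L|J1|J2 = 1|0|0
+link1  2|0|0
C(0,1) f=2→J2  2|0|1
+link2  3|0|1
+link3  4|0|1
P(2,1) f=1→J1  4|1|1
C(3,2) f=2→J2  4|1|2
+link4  5|1|2
R(4,2) f=1→J1  5|2|2
C(3,0) f=2→J2  5|2|3
PS(1,4) f=2→J2  5|2|4
+link5  6|2|4
C(5,4) f=2→J2  6|2|5
C(5,2) f=2→J2  6|2|6
PS(5,3) f=2→J2  6|2|7
M = 3(6−1)−2·2−7 = 15−4−7 = 4

M = 4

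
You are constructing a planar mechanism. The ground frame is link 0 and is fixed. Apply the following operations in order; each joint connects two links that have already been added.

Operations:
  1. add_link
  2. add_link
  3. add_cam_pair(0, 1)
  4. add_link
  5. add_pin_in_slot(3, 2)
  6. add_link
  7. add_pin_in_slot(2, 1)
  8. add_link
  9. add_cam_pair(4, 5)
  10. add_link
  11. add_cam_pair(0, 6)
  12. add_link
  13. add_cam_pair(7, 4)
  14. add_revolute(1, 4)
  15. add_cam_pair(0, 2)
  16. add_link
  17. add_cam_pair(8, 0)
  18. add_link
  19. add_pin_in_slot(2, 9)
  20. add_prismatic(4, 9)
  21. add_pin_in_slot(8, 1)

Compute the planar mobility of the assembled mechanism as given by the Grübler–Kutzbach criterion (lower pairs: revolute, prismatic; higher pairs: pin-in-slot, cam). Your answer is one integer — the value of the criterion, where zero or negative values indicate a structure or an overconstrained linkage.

link 0 = ground. State L|J1|J2 = 1|0|0
+link1  2|0|0
+link2  3|0|0
C(0,1) f=2→J2  3|0|1
+link3  4|0|1
PS(3,2) f=2→J2  4|0|2
+link4  5|0|2
PS(2,1) f=2→J2  5|0|3
+link5  6|0|3
C(4,5) f=2→J2  6|0|4
+link6  7|0|4
C(0,6) f=2→J2  7|0|5
+link7  8|0|5
C(7,4) f=2→J2  8|0|6
R(1,4) f=1→J1  8|1|6
C(0,2) f=2→J2  8|1|7
+link8  9|1|7
C(8,0) f=2→J2  9|1|8
+link9  10|1|8
PS(2,9) f=2→J2  10|1|9
P(4,9) f=1→J1  10|2|9
PS(8,1) f=2→J2  10|2|10
M = 3(10−1)−2·2−10 = 27−4−10 = 13

M = 13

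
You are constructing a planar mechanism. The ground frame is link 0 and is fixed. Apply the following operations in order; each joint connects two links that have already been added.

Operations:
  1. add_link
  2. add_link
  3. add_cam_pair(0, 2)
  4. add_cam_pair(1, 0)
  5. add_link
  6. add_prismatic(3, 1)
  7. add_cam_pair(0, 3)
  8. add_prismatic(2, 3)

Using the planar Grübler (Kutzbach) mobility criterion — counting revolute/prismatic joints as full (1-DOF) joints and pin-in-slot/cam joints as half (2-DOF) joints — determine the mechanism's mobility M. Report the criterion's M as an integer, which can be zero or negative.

ground; <1,0,0>
#1 <2,0,0>
#2 <3,0,0>
C:0↔2 J2 <3,0,1>
C:1↔0 J2 <3,0,2>
#3 <4,0,2>
P:3↔1 J1 <4,1,2>
C:0↔3 J2 <4,1,3>
P:2↔3 J1 <4,2,3>
3×3 − 2×2 − 1×3 = 2

M = 2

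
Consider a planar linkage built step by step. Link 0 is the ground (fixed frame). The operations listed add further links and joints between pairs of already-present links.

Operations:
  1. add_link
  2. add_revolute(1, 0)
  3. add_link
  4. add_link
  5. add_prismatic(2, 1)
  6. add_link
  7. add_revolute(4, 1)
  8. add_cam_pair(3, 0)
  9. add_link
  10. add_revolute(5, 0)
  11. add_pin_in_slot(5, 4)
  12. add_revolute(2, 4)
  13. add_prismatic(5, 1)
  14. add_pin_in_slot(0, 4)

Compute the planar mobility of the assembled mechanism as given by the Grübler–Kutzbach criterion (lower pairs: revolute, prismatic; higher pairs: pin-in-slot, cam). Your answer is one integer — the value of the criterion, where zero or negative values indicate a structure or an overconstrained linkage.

[1;0;0] (link 0 is ground)
L+ [2;0;0]
R(1,0)∈J1 [2;1;0]
L+ [3;1;0]
L+ [4;1;0]
P(2,1)∈J1 [4;2;0]
L+ [5;2;0]
R(4,1)∈J1 [5;3;0]
C(3,0)∈J2 [5;3;1]
L+ [6;3;1]
R(5,0)∈J1 [6;4;1]
PS(5,4)∈J2 [6;4;2]
R(2,4)∈J1 [6;5;2]
P(5,1)∈J1 [6;6;2]
PS(0,4)∈J2 [6;6;3]
mobility = 15 − 12 − 3 = 0

M = 0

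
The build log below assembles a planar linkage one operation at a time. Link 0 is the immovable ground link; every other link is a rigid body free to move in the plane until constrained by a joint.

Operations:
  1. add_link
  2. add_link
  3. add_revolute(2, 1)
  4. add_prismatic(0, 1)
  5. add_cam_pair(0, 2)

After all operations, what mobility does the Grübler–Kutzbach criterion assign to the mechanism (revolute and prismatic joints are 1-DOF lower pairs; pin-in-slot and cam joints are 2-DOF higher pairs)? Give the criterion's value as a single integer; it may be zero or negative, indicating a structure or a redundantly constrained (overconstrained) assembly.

M = 1

[1;0;0] (link 0 is ground)
L+ [2;0;0]
L+ [3;0;0]
R(2,1)∈J1 [3;1;0]
P(0,1)∈J1 [3;2;0]
C(0,2)∈J2 [3;2;1]
mobility = 6 − 4 − 1 = 1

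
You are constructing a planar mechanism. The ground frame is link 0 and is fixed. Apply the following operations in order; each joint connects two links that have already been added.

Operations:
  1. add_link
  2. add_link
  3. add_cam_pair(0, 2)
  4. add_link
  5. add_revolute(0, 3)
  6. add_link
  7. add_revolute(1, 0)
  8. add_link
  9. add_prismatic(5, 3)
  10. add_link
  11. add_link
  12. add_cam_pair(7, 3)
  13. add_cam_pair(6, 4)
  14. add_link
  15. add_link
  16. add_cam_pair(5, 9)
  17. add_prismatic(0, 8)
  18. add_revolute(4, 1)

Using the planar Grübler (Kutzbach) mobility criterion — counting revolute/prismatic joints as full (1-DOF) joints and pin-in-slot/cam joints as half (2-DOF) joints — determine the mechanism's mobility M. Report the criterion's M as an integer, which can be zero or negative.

(L,J1,J2)=(1,0,0); link0 fixed
link1: (2,0,0)
link2: (3,0,0)
C 0-2 [J2]: (3,0,1)
link3: (4,0,1)
R 0-3 [J1]: (4,1,1)
link4: (5,1,1)
R 1-0 [J1]: (5,2,1)
link5: (6,2,1)
P 5-3 [J1]: (6,3,1)
link6: (7,3,1)
link7: (8,3,1)
C 7-3 [J2]: (8,3,2)
C 6-4 [J2]: (8,3,3)
link8: (9,3,3)
link9: (10,3,3)
C 5-9 [J2]: (10,3,4)
P 0-8 [J1]: (10,4,4)
R 4-1 [J1]: (10,5,4)
Grübler: 3·9 − 2·5 − 4 = 13

M = 13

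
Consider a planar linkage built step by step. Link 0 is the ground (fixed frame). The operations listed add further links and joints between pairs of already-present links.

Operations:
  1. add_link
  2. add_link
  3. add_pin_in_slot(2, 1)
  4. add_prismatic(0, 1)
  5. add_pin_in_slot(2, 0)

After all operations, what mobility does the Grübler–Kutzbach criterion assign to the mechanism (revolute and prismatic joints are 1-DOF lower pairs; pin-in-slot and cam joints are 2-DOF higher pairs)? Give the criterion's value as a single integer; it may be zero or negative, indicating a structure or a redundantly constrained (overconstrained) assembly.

L=1 J1=0 J2=0
add link → L=2 J1=0 J2=0
add link → L=3 J1=0 J2=0
PS@2,1 dof=2 J2 → L=3 J1=0 J2=1
P@0,1 dof=1 J1 → L=3 J1=1 J2=1
PS@2,0 dof=2 J2 → L=3 J1=1 J2=2
M=3(L−1)−2J1−J2=3·2−2·1−2=2

M = 2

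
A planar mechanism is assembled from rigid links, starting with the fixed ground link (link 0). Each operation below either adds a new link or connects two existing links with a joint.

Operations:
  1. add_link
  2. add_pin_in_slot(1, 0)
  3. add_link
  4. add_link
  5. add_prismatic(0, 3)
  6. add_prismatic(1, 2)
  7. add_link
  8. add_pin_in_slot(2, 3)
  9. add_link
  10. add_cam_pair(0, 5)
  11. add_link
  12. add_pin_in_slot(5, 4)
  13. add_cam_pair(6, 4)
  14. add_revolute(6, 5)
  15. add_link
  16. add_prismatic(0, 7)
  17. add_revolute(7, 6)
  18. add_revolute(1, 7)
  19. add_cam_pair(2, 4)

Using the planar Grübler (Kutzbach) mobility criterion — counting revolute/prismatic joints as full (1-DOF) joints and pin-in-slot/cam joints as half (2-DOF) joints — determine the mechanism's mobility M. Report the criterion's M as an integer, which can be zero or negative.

link 0 = ground. State L|J1|J2 = 1|0|0
+link1  2|0|0
PS(1,0) f=2→J2  2|0|1
+link2  3|0|1
+link3  4|0|1
P(0,3) f=1→J1  4|1|1
P(1,2) f=1→J1  4|2|1
+link4  5|2|1
PS(2,3) f=2→J2  5|2|2
+link5  6|2|2
C(0,5) f=2→J2  6|2|3
+link6  7|2|3
PS(5,4) f=2→J2  7|2|4
C(6,4) f=2→J2  7|2|5
R(6,5) f=1→J1  7|3|5
+link7  8|3|5
P(0,7) f=1→J1  8|4|5
R(7,6) f=1→J1  8|5|5
R(1,7) f=1→J1  8|6|5
C(2,4) f=2→J2  8|6|6
M = 3(8−1)−2·6−6 = 21−12−6 = 3

M = 3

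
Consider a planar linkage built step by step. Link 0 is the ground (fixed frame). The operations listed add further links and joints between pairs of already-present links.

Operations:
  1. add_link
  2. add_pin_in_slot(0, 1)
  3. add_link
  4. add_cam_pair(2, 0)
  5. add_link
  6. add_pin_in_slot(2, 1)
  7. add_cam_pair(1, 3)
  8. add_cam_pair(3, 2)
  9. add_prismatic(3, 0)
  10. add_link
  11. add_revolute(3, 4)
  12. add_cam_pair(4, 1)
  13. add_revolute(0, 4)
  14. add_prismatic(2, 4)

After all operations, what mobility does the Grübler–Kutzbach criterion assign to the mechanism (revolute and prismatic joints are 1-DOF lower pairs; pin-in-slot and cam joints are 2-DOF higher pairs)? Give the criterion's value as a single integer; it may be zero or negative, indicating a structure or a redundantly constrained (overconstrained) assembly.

L=1 J1=0 J2=0
add link → L=2 J1=0 J2=0
PS@0,1 dof=2 J2 → L=2 J1=0 J2=1
add link → L=3 J1=0 J2=1
C@2,0 dof=2 J2 → L=3 J1=0 J2=2
add link → L=4 J1=0 J2=2
PS@2,1 dof=2 J2 → L=4 J1=0 J2=3
C@1,3 dof=2 J2 → L=4 J1=0 J2=4
C@3,2 dof=2 J2 → L=4 J1=0 J2=5
P@3,0 dof=1 J1 → L=4 J1=1 J2=5
add link → L=5 J1=1 J2=5
R@3,4 dof=1 J1 → L=5 J1=2 J2=5
C@4,1 dof=2 J2 → L=5 J1=2 J2=6
R@0,4 dof=1 J1 → L=5 J1=3 J2=6
P@2,4 dof=1 J1 → L=5 J1=4 J2=6
M=3(L−1)−2J1−J2=3·4−2·4−6=-2

M = -2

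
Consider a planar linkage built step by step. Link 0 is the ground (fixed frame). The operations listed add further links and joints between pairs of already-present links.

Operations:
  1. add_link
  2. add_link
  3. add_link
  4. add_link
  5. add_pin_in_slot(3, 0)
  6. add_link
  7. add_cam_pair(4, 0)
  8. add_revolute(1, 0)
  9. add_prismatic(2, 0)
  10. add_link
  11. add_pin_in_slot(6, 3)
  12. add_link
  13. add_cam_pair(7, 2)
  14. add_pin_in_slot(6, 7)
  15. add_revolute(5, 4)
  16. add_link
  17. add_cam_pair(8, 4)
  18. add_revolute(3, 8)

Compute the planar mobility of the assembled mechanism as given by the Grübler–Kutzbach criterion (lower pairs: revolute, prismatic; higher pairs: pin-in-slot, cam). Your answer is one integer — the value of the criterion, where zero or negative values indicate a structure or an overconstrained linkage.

M = 10

(L,J1,J2)=(1,0,0); link0 fixed
link1: (2,0,0)
link2: (3,0,0)
link3: (4,0,0)
link4: (5,0,0)
PS 3-0 [J2]: (5,0,1)
link5: (6,0,1)
C 4-0 [J2]: (6,0,2)
R 1-0 [J1]: (6,1,2)
P 2-0 [J1]: (6,2,2)
link6: (7,2,2)
PS 6-3 [J2]: (7,2,3)
link7: (8,2,3)
C 7-2 [J2]: (8,2,4)
PS 6-7 [J2]: (8,2,5)
R 5-4 [J1]: (8,3,5)
link8: (9,3,5)
C 8-4 [J2]: (9,3,6)
R 3-8 [J1]: (9,4,6)
Grübler: 3·8 − 2·4 − 6 = 10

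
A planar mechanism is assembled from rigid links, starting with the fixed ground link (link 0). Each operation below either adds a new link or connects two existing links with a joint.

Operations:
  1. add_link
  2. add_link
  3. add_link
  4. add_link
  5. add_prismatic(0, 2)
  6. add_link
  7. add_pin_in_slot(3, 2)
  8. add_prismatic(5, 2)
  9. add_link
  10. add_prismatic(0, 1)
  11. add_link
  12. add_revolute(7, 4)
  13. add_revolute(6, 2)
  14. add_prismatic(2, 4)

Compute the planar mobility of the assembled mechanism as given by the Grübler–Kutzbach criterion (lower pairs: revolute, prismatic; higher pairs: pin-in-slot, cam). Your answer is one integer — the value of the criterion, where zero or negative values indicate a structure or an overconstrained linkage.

M = 8

link 0 = ground. State L|J1|J2 = 1|0|0
+link1  2|0|0
+link2  3|0|0
+link3  4|0|0
+link4  5|0|0
P(0,2) f=1→J1  5|1|0
+link5  6|1|0
PS(3,2) f=2→J2  6|1|1
P(5,2) f=1→J1  6|2|1
+link6  7|2|1
P(0,1) f=1→J1  7|3|1
+link7  8|3|1
R(7,4) f=1→J1  8|4|1
R(6,2) f=1→J1  8|5|1
P(2,4) f=1→J1  8|6|1
M = 3(8−1)−2·6−1 = 21−12−1 = 8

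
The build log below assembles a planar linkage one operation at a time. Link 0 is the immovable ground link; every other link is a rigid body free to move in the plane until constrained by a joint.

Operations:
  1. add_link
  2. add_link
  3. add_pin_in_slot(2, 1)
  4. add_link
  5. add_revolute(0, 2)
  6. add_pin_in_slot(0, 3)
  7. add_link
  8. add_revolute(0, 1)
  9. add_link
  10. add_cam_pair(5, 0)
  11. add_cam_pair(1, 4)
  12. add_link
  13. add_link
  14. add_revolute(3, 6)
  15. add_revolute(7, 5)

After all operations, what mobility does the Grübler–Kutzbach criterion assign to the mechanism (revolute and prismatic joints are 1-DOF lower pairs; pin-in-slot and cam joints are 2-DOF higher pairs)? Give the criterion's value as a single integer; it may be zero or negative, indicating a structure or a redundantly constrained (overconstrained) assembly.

L=1 J1=0 J2=0
add link → L=2 J1=0 J2=0
add link → L=3 J1=0 J2=0
PS@2,1 dof=2 J2 → L=3 J1=0 J2=1
add link → L=4 J1=0 J2=1
R@0,2 dof=1 J1 → L=4 J1=1 J2=1
PS@0,3 dof=2 J2 → L=4 J1=1 J2=2
add link → L=5 J1=1 J2=2
R@0,1 dof=1 J1 → L=5 J1=2 J2=2
add link → L=6 J1=2 J2=2
C@5,0 dof=2 J2 → L=6 J1=2 J2=3
C@1,4 dof=2 J2 → L=6 J1=2 J2=4
add link → L=7 J1=2 J2=4
add link → L=8 J1=2 J2=4
R@3,6 dof=1 J1 → L=8 J1=3 J2=4
R@7,5 dof=1 J1 → L=8 J1=4 J2=4
M=3(L−1)−2J1−J2=3·7−2·4−4=9

M = 9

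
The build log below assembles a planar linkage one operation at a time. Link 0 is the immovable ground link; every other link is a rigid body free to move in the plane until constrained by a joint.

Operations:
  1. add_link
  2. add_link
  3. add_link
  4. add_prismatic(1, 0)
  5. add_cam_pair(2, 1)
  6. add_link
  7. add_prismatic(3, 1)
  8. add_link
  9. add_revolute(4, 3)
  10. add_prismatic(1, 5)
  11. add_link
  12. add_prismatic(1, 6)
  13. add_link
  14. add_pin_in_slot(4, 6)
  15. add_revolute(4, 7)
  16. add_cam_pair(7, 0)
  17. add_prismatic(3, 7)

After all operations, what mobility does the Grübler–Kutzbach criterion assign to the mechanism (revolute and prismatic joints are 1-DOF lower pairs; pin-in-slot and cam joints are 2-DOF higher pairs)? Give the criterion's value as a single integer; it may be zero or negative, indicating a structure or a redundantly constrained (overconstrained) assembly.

M = 4

(L,J1,J2)=(1,0,0); link0 fixed
link1: (2,0,0)
link2: (3,0,0)
link3: (4,0,0)
P 1-0 [J1]: (4,1,0)
C 2-1 [J2]: (4,1,1)
link4: (5,1,1)
P 3-1 [J1]: (5,2,1)
link5: (6,2,1)
R 4-3 [J1]: (6,3,1)
P 1-5 [J1]: (6,4,1)
link6: (7,4,1)
P 1-6 [J1]: (7,5,1)
link7: (8,5,1)
PS 4-6 [J2]: (8,5,2)
R 4-7 [J1]: (8,6,2)
C 7-0 [J2]: (8,6,3)
P 3-7 [J1]: (8,7,3)
Grübler: 3·7 − 2·7 − 3 = 4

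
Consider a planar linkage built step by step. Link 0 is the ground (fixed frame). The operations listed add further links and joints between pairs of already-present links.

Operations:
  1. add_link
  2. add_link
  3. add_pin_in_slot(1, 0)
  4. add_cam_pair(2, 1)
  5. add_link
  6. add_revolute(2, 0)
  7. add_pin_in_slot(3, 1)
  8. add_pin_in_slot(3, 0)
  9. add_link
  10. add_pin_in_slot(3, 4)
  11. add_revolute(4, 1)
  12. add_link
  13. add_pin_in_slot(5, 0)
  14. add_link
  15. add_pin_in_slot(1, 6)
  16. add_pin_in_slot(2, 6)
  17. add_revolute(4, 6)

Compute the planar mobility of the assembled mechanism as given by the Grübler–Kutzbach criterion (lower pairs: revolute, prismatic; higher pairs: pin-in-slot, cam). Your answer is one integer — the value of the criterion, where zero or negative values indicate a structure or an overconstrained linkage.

link 0 = ground. State L|J1|J2 = 1|0|0
+link1  2|0|0
+link2  3|0|0
PS(1,0) f=2→J2  3|0|1
C(2,1) f=2→J2  3|0|2
+link3  4|0|2
R(2,0) f=1→J1  4|1|2
PS(3,1) f=2→J2  4|1|3
PS(3,0) f=2→J2  4|1|4
+link4  5|1|4
PS(3,4) f=2→J2  5|1|5
R(4,1) f=1→J1  5|2|5
+link5  6|2|5
PS(5,0) f=2→J2  6|2|6
+link6  7|2|6
PS(1,6) f=2→J2  7|2|7
PS(2,6) f=2→J2  7|2|8
R(4,6) f=1→J1  7|3|8
M = 3(7−1)−2·3−8 = 18−6−8 = 4

M = 4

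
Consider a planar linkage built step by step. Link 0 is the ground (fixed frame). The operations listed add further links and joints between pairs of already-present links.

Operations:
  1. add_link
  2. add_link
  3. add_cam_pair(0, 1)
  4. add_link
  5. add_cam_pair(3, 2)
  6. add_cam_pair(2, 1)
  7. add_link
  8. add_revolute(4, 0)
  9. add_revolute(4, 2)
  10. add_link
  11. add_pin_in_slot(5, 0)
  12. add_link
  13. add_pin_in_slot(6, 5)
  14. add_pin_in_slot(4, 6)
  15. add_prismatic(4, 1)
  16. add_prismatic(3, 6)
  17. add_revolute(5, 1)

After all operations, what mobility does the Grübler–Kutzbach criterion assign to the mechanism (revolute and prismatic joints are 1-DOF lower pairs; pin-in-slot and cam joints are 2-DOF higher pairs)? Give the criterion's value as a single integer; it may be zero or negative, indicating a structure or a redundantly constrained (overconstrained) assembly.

M = 2

ground; <1,0,0>
#1 <2,0,0>
#2 <3,0,0>
C:0↔1 J2 <3,0,1>
#3 <4,0,1>
C:3↔2 J2 <4,0,2>
C:2↔1 J2 <4,0,3>
#4 <5,0,3>
R:4↔0 J1 <5,1,3>
R:4↔2 J1 <5,2,3>
#5 <6,2,3>
PS:5↔0 J2 <6,2,4>
#6 <7,2,4>
PS:6↔5 J2 <7,2,5>
PS:4↔6 J2 <7,2,6>
P:4↔1 J1 <7,3,6>
P:3↔6 J1 <7,4,6>
R:5↔1 J1 <7,5,6>
3×6 − 2×5 − 1×6 = 2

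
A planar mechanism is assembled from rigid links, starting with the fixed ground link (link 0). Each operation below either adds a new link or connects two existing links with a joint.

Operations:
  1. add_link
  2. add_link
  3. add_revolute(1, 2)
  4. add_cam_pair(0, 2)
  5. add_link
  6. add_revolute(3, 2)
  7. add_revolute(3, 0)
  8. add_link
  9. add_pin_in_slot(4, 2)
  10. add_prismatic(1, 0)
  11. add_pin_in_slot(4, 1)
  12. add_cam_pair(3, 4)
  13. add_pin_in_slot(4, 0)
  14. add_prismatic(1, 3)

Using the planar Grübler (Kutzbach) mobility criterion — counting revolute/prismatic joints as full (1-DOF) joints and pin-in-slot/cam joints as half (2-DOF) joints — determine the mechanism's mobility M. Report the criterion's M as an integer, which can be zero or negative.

M = -3

[1;0;0] (link 0 is ground)
L+ [2;0;0]
L+ [3;0;0]
R(1,2)∈J1 [3;1;0]
C(0,2)∈J2 [3;1;1]
L+ [4;1;1]
R(3,2)∈J1 [4;2;1]
R(3,0)∈J1 [4;3;1]
L+ [5;3;1]
PS(4,2)∈J2 [5;3;2]
P(1,0)∈J1 [5;4;2]
PS(4,1)∈J2 [5;4;3]
C(3,4)∈J2 [5;4;4]
PS(4,0)∈J2 [5;4;5]
P(1,3)∈J1 [5;5;5]
mobility = 12 − 10 − 5 = -3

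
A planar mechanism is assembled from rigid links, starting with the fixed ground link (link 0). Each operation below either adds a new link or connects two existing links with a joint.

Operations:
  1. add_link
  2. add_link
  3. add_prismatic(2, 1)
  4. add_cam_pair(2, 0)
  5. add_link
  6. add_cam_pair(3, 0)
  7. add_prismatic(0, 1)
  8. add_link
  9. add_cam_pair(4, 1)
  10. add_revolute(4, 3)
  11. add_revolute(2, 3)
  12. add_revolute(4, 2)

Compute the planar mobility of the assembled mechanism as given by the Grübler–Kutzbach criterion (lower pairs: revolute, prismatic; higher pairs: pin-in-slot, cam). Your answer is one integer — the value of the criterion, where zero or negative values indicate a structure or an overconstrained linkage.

M = -1

L=1 J1=0 J2=0
add link → L=2 J1=0 J2=0
add link → L=3 J1=0 J2=0
P@2,1 dof=1 J1 → L=3 J1=1 J2=0
C@2,0 dof=2 J2 → L=3 J1=1 J2=1
add link → L=4 J1=1 J2=1
C@3,0 dof=2 J2 → L=4 J1=1 J2=2
P@0,1 dof=1 J1 → L=4 J1=2 J2=2
add link → L=5 J1=2 J2=2
C@4,1 dof=2 J2 → L=5 J1=2 J2=3
R@4,3 dof=1 J1 → L=5 J1=3 J2=3
R@2,3 dof=1 J1 → L=5 J1=4 J2=3
R@4,2 dof=1 J1 → L=5 J1=5 J2=3
M=3(L−1)−2J1−J2=3·4−2·5−3=-1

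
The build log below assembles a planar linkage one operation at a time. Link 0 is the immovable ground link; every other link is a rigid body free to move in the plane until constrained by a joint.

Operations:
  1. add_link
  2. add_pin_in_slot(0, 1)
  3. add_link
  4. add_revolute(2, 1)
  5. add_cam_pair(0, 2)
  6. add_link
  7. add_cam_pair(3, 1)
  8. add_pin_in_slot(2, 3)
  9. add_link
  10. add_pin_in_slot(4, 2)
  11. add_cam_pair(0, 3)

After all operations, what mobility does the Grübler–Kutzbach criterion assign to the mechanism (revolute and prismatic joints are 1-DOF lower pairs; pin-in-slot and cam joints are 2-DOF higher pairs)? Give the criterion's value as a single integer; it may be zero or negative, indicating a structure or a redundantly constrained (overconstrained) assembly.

M = 4

L=1 J1=0 J2=0
add link → L=2 J1=0 J2=0
PS@0,1 dof=2 J2 → L=2 J1=0 J2=1
add link → L=3 J1=0 J2=1
R@2,1 dof=1 J1 → L=3 J1=1 J2=1
C@0,2 dof=2 J2 → L=3 J1=1 J2=2
add link → L=4 J1=1 J2=2
C@3,1 dof=2 J2 → L=4 J1=1 J2=3
PS@2,3 dof=2 J2 → L=4 J1=1 J2=4
add link → L=5 J1=1 J2=4
PS@4,2 dof=2 J2 → L=5 J1=1 J2=5
C@0,3 dof=2 J2 → L=5 J1=1 J2=6
M=3(L−1)−2J1−J2=3·4−2·1−6=4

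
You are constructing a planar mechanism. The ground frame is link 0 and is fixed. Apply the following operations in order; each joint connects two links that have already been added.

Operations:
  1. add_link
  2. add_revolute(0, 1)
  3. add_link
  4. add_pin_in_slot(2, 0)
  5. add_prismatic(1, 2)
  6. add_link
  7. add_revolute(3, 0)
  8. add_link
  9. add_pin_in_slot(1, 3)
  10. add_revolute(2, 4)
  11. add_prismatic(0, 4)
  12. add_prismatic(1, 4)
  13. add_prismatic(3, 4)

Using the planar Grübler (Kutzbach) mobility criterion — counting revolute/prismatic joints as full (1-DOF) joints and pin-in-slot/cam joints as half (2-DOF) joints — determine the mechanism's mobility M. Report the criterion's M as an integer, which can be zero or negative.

[1;0;0] (link 0 is ground)
L+ [2;0;0]
R(0,1)∈J1 [2;1;0]
L+ [3;1;0]
PS(2,0)∈J2 [3;1;1]
P(1,2)∈J1 [3;2;1]
L+ [4;2;1]
R(3,0)∈J1 [4;3;1]
L+ [5;3;1]
PS(1,3)∈J2 [5;3;2]
R(2,4)∈J1 [5;4;2]
P(0,4)∈J1 [5;5;2]
P(1,4)∈J1 [5;6;2]
P(3,4)∈J1 [5;7;2]
mobility = 12 − 14 − 2 = -4

M = -4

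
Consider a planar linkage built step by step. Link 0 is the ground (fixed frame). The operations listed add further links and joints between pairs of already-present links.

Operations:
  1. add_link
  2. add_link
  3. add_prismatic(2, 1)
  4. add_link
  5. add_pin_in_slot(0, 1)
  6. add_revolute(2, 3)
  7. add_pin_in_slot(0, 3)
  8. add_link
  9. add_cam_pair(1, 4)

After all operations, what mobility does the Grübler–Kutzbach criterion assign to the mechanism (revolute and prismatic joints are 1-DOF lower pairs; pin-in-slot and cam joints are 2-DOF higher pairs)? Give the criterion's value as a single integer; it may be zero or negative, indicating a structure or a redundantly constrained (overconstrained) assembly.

M = 5

[1;0;0] (link 0 is ground)
L+ [2;0;0]
L+ [3;0;0]
P(2,1)∈J1 [3;1;0]
L+ [4;1;0]
PS(0,1)∈J2 [4;1;1]
R(2,3)∈J1 [4;2;1]
PS(0,3)∈J2 [4;2;2]
L+ [5;2;2]
C(1,4)∈J2 [5;2;3]
mobility = 12 − 4 − 3 = 5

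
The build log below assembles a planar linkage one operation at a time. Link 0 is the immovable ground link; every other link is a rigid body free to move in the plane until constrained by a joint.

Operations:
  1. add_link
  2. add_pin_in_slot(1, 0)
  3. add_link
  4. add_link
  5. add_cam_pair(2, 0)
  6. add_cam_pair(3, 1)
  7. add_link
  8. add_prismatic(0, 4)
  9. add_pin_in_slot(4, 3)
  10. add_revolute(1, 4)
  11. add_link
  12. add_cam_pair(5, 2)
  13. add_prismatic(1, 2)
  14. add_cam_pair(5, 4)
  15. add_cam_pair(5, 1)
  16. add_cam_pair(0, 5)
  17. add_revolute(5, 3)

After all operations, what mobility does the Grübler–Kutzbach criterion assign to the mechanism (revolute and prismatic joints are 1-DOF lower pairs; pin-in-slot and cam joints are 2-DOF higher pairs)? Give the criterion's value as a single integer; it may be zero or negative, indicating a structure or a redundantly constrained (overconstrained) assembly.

M = -1

(L,J1,J2)=(1,0,0); link0 fixed
link1: (2,0,0)
PS 1-0 [J2]: (2,0,1)
link2: (3,0,1)
link3: (4,0,1)
C 2-0 [J2]: (4,0,2)
C 3-1 [J2]: (4,0,3)
link4: (5,0,3)
P 0-4 [J1]: (5,1,3)
PS 4-3 [J2]: (5,1,4)
R 1-4 [J1]: (5,2,4)
link5: (6,2,4)
C 5-2 [J2]: (6,2,5)
P 1-2 [J1]: (6,3,5)
C 5-4 [J2]: (6,3,6)
C 5-1 [J2]: (6,3,7)
C 0-5 [J2]: (6,3,8)
R 5-3 [J1]: (6,4,8)
Grübler: 3·5 − 2·4 − 8 = -1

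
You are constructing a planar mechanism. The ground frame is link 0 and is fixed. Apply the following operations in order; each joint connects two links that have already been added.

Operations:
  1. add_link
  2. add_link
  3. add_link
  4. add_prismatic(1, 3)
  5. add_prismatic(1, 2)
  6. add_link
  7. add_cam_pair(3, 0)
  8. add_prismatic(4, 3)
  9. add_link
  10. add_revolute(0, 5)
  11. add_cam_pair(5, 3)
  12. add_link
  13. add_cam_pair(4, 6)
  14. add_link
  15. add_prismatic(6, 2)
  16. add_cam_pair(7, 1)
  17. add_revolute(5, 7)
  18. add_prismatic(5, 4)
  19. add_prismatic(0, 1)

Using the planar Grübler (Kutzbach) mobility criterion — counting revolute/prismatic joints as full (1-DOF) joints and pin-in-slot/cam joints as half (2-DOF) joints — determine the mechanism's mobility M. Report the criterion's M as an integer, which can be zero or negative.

M = 1

[1;0;0] (link 0 is ground)
L+ [2;0;0]
L+ [3;0;0]
L+ [4;0;0]
P(1,3)∈J1 [4;1;0]
P(1,2)∈J1 [4;2;0]
L+ [5;2;0]
C(3,0)∈J2 [5;2;1]
P(4,3)∈J1 [5;3;1]
L+ [6;3;1]
R(0,5)∈J1 [6;4;1]
C(5,3)∈J2 [6;4;2]
L+ [7;4;2]
C(4,6)∈J2 [7;4;3]
L+ [8;4;3]
P(6,2)∈J1 [8;5;3]
C(7,1)∈J2 [8;5;4]
R(5,7)∈J1 [8;6;4]
P(5,4)∈J1 [8;7;4]
P(0,1)∈J1 [8;8;4]
mobility = 21 − 16 − 4 = 1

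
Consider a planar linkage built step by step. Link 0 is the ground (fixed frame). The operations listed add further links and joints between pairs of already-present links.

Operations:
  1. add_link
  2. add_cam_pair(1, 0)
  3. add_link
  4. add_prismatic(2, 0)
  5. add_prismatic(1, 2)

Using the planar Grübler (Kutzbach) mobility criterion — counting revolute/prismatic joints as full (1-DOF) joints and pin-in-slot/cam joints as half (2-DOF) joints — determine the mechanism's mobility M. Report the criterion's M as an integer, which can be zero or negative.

M = 1

[1;0;0] (link 0 is ground)
L+ [2;0;0]
C(1,0)∈J2 [2;0;1]
L+ [3;0;1]
P(2,0)∈J1 [3;1;1]
P(1,2)∈J1 [3;2;1]
mobility = 6 − 4 − 1 = 1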